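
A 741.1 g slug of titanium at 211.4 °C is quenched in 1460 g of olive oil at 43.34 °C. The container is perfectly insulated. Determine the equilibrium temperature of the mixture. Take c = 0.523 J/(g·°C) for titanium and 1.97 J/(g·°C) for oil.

T_f ≈ 63.3 °C

Heat gained plus heat lost sum to zero:
741.1×0.523×(T − 211.4) + 1460×1.97×(T − 43.34) = 0
3263.8 T = 206592
T = 206592 / 3263.8 = 63.3 °C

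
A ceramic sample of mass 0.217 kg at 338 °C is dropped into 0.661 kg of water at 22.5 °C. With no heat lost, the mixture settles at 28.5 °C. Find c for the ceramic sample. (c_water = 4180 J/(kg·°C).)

c ≈ 247 J/(kg·°C)

Taking heat into each body as positive, Σ m c ΔT = 0:
0.217·c·(28.5 − 338) + 0.661·4180·(28.5 − 22.5) = 0
-67.16 c = -16578
c = -16578/-67.16 ≈ 246.8 J/(kg·°C)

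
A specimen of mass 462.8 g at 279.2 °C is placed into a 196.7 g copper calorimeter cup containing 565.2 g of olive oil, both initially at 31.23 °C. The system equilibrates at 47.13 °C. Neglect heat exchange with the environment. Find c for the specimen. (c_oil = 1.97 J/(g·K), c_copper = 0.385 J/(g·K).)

Heat gained plus heat lost sum to zero:
462.8·c·(47.13 − 279.2) + 565.2·1.97·(47.13 − 31.23) + 196.7·0.385·(47.13 − 31.23) = 0
-107402 c = -18908
c = -18908/-107402 ≈ 0.176 J/(g·K)

c ≈ 0.176 J/(g·K)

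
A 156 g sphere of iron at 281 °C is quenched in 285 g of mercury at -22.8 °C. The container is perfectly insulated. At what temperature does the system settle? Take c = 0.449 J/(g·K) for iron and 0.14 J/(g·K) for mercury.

T_f ≈ 170.7 °C

Let T be the final temperature. ΣQ_i = 0:
156×0.449×(T − 281) + 285×0.14×(T − (-22.8)) = 0
70.04(T − 281) + 39.9(T − (-22.8)) = 0
109.94 T = 18773
T = 18773 / 109.94 = 171 °C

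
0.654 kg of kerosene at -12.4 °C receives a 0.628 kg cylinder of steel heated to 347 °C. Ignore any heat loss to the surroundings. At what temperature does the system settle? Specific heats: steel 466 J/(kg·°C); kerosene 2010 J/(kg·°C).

T_f ≈ 53.0 °C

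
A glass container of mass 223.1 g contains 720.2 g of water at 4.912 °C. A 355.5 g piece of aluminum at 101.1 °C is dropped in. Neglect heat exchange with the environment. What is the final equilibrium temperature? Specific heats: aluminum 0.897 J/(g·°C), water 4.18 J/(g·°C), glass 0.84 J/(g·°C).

T_f is the heat-capacity-weighted average of the initial temperatures:
T_f = (318.88*101.1 + 3010.4*4.912 + 187.4*4.912) / (318.88 + 3010.4 + 187.4)
    = 47947 / 3516.7 ≈ 13.63 °C

T_f ≈ 13.6 °C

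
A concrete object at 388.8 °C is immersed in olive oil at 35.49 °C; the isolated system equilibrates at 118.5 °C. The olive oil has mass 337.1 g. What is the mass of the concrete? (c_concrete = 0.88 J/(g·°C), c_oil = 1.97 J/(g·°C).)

m ≈ 232 g

Net heat exchanged in the isolated system is zero:
m×0.88×(118.5 − 388.8) + 337.1×1.97×(118.5 − 35.49) = 0
-237.86 m = -55126
m = -55126/-237.86 ≈ 231.8 g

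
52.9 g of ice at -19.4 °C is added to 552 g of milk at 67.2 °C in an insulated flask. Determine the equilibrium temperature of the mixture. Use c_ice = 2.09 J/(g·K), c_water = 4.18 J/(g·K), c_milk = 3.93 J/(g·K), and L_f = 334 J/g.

Sum of m c ΔT and latent-heat terms is zero:
warm ice to 0 °C: 52.9×2.09×(0 − (-19.4)) = 2144.9; fusion: m_ice L_f = 52.9×334 = 17669; meltwater 0→T: 52.9×4.18×T = 221.12 T; milk: 2169.4(T − 67.2)
2390.5 T = 145781 − 19813 = 125968
T ≈ 52.70 °C (positive, so assuming full melt was valid).

T_f ≈ 52.7 °C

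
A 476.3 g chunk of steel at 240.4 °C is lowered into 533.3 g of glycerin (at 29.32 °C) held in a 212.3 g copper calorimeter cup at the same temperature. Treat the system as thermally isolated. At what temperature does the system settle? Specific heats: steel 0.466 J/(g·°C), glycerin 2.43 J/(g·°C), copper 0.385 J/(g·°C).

Let T be the final temperature. ΣQ_i = 0:
476.3·0.466·(T − 240.4) + 533.3·2.43·(T − 29.32) + 212.3·0.385·(T − 29.32) = 0
221.96(T − 240.4) + 1295.9(T − 29.32) + 81.74(T − 29.32) = 0
(221.96 + 1295.9 + 81.74) T = 221.96·240.4 + 1295.9·29.32 + 81.74·29.32
T = 93751 / 1599.6 = 58.6 °C

T_f ≈ 58.6 °C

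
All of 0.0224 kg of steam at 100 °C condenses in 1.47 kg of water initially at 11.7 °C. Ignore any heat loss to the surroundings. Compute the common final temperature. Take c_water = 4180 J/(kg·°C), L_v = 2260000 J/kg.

T_f ≈ 21.1 °C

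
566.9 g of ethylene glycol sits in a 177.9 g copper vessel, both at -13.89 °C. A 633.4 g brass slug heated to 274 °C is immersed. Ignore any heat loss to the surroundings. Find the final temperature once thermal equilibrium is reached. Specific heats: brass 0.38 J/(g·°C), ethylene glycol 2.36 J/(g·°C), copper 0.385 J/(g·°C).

Taking heat into each body as positive, Σ m c ΔT = 0:
633.4*0.38*(T − 274) + 566.9*2.36*(T − (-13.89)) + 177.9*0.385*(T − (-13.89)) = 0
240.69(T − 274) + 1337.9(T − (-13.89)) + 68.49(T − (-13.89)) = 0
(240.69 + 1337.9 + 68.49) T = 240.69*274 + 1337.9*(-13.89) + 68.49*(-13.89)
T = 46415 / 1647.1 = 28.2 °C

T_f ≈ 28.2 °C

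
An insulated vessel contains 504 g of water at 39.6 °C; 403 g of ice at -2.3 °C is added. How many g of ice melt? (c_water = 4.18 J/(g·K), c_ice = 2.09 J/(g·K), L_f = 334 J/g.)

Cooling the water to 0 °C releases 504·4.18·39.6 = 83426 J.
Of that, 403·2.09·2.3 = 1937.2 J goes to bring the ice to 0 °C, leaving 81489 J.
Fully melting the ice requires m_ice L_f = 403·334 = 134602 J.
81489 J < 134602 J, so only part of the ice melts and the system sits at 0 °C.
m_melt = 81489 / L_f = 244 g.

m_melted ≈ 244 g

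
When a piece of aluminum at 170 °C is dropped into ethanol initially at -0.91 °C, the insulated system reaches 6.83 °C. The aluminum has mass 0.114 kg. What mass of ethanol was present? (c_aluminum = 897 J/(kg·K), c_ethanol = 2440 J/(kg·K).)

Heat gained plus heat lost sum to zero:
0.114×897×(6.83 − 170) + m×2440×(6.83 − (-0.91)) = 0
18886 m = 16685
m = 16685/18886 ≈ 0.8835 kg

m ≈ 0.884 kg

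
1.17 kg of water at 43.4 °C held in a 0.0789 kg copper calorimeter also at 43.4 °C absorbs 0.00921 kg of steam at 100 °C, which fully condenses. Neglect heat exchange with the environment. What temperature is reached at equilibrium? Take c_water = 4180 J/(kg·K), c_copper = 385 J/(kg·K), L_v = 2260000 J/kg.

Let T be the final temperature. ΣQ_i = 0:
condense steam: −0.00921×2260000 = −20815
  condensed water 100 °C→T: 38.5(T − 100)
  water warms: 1.17×4180×(T − 43.4) = 4890.6(T − 43.4)
  copper cup: 0.0789×385×(T − 43.4) = 30.38(T − 43.4)
4959.5 T = 20815 + 3849.8 + 213570 = 238235
T ≈ 48.04 °C, under the boiling point, so the assumption holds.

T_f ≈ 48.0 °C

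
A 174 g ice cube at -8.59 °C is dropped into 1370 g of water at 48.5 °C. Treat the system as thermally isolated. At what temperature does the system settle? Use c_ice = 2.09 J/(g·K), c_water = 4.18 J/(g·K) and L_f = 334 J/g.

T_f ≈ 33.5 °C

Sum of m c ΔT and latent-heat terms is zero:
ice -8.59→0 °C: 174×2.09×8.59 = 3123.8; fusion: m_ice L_f = 174×334 = 58116; meltwater 0→T: 174×4.18×T = 727.32 T; water: 5726.6(T − 48.5)
6453.9 T = 277740 − 61240 = 216500
T ≈ 33.55 °C. Since T > 0 °C, the all-ice-melts assumption holds.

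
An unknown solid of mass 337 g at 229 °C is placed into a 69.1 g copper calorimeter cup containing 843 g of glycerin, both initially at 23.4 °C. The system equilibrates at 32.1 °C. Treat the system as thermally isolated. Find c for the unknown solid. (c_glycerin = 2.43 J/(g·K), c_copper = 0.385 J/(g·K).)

Setting the total heat transfer to zero:
337·c·(32.1 − 229) + 843·2.43·(32.1 − 23.4) + 69.1·0.385·(32.1 − 23.4) = 0
-66355 c = -18053
c = -18053/-66355 ≈ 0.2721 J/(g·K)

c ≈ 0.272 J/(g·K)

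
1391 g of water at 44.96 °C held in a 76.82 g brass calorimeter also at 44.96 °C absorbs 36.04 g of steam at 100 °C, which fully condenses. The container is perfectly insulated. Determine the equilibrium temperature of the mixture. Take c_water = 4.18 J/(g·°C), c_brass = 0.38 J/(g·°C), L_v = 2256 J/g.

T_f ≈ 59.9 °C

Setting the total heat transfer to zero:
steam→water at 100 °C releases m L_v = 36.04×2256 = 81306; condensed water 100 °C→T: 150.65(T − 100); original water: 5814.4(T − 44.96); brass cup: 76.82×0.38×(T − 44.96) = 29.19(T − 44.96)
5994.2 T = 81306 + 15065 + 262727 = 359098
T ≈ 59.91 °C, under the boiling point, so the assumption holds.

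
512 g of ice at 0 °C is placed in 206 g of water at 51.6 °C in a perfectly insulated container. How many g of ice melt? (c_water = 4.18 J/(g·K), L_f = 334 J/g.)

m_melted ≈ 133 g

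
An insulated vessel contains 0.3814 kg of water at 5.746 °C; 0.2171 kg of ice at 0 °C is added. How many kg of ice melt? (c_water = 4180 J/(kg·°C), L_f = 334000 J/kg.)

Heat available from the water dropping to 0 °C: 0.3814·4180·5.746 = 9160.6 J.
Fully melting the ice requires m_ice L_f = 0.2171·334000 = 72511 J.
Since 9160.6 < 72511 J, not all the ice melts; equilibrium is at 0 °C.
m_melt = 9160.6 / L_f = 0.02743 kg.

m_melted ≈ 0.0274 kg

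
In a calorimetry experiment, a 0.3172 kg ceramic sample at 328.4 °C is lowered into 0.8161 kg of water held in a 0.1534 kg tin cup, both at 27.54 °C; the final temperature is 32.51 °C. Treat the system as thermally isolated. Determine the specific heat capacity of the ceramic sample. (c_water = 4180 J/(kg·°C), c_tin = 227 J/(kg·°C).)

c ≈ 182 J/(kg·°C)

Net heat exchanged in the isolated system is zero:
0.3172×c×(32.51 − 328.4) + 0.8161×4180×(32.51 − 27.54) + 0.1534×227×(32.51 − 27.54) = 0
-93.86 c = -17127
c = -17127/-93.86 ≈ 182.5 J/(kg·°C)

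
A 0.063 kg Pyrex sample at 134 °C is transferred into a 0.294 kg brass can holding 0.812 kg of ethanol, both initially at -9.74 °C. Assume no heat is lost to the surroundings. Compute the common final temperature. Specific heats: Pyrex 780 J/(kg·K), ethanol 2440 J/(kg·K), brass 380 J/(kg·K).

T_f ≈ -6.4 °C

With ΣQ=0 the equilibrium temperature is the m·c-weighted mean:
T_f = (49.14×134 + 1981.3×(-9.74) + 111.72×(-9.74)) / (49.14 + 1981.3 + 111.72)
    = -13801 / 2142.1 ≈ -6.44 °C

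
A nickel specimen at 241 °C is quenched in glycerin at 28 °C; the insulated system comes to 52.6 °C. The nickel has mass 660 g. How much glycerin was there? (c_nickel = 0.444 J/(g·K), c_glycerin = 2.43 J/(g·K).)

|Q_nickel| = |Q_glycerin|:
660×0.444×(241 − 52.6) = m×2.43×(52.6 − 28)
59.78 m = 55209  ⇒  m ≈ 923.6 g

m ≈ 924 g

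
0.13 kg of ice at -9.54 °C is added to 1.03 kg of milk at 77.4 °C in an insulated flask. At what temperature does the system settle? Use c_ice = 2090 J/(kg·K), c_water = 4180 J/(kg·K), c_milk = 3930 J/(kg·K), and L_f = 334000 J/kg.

Taking heat into each body as positive, Σ m c ΔT = 0:
ice -9.54→0 °C: 0.13×2090×9.54 = 2592
  latent heat to melt: 0.13×334000 = 43420
  warm the meltwater: 543.4 T
  milk cools: 1.03×3930×(T − 77.4) = 4047.9(T − 77.4)
4591.3 T = 313307 − 46012 = 267295
T ≈ 58.22 °C. Since T > 0 °C, the all-ice-melts assumption holds.

T_f ≈ 58.2 °C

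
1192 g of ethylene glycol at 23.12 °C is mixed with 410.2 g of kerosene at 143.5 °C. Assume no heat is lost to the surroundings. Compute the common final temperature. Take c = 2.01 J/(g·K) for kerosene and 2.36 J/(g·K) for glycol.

Energy conservation, ΣQ = 0:
410.2·2.01·(T − 143.5) + 1192·2.36·(T − 23.12) = 0
824.5(T − 143.5) + 2813.1(T − 23.12) = 0
3637.6 T = 183355
T ≈ 50.41 °C

T_f ≈ 50.4 °C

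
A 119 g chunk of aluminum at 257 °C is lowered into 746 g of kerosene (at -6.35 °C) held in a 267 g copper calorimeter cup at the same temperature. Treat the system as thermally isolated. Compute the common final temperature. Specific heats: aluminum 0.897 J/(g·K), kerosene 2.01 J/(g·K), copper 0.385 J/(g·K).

T_f ≈ 10.1 °C

With ΣQ=0 the equilibrium temperature is the m·c-weighted mean:
T_f = (106.74·257 + 1499.5·(-6.35) + 102.8·(-6.35)) / (106.74 + 1499.5 + 102.8)
    = 17259 / 1709 ≈ 10.10 °C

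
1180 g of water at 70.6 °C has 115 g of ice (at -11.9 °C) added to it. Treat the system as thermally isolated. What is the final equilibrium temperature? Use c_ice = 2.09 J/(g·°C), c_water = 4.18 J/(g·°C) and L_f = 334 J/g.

T_f ≈ 56.7 °C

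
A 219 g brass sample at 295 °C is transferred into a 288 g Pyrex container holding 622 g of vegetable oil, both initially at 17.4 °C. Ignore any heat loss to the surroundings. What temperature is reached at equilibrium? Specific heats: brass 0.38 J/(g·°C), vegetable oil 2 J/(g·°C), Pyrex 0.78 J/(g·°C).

T_f ≈ 32.3 °C

Conservation of energy gives ΣQ = 0:
219×0.38×(T − 295) + 622×2×(T − 17.4) + 288×0.78×(T − 17.4) = 0
83.22(T − 295) + 1244(T − 17.4) + 224.64(T − 17.4) = 0
1551.9 T = 50104
T = 50104/1551.9 ≈ 32.29 °C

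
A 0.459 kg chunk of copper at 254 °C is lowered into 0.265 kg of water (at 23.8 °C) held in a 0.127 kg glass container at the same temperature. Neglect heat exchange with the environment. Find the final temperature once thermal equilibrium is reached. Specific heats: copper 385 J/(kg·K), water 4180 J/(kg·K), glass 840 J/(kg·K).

T_f ≈ 53.0 °C

Taking heat into each body as positive, Σ m c ΔT = 0:
0.459*385*(T − 254) + 0.265*4180*(T − 23.8) + 0.127*840*(T − 23.8) = 0
1391.1 T = 73788
T ≈ 53.04 °C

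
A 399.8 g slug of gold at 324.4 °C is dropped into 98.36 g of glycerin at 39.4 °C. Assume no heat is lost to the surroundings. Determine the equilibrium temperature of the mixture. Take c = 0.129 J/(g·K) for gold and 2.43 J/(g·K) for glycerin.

T_f ≈ 90.0 °C

With ΣQ=0 the equilibrium temperature is the m·c-weighted mean:
T_f = (51.57*324.4 + 239.01*39.4) / (51.57 + 239.01)
    = 26148 / 290.59 ≈ 89.98 °C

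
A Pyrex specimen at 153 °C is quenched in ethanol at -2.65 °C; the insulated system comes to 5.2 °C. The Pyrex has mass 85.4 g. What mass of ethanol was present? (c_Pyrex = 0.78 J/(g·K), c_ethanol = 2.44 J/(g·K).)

Taking heat into each body as positive, Σ m c ΔT = 0:
85.4·0.78·(5.2 − 153) + m·2.44·(5.2 − (-2.65)) = 0
19.15 m = 9845.3
m = 9845.3/19.15 ≈ 514 g

m ≈ 514 g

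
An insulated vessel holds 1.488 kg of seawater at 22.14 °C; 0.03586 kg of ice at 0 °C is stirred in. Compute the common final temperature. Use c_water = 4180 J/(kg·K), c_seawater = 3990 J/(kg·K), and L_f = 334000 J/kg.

T_f ≈ 19.6 °C

Sum of m c ΔT and latent-heat terms is zero:
latent heat to melt: 0.03586·334000 = 11977; meltwater 0→T: 0.03586·4180·T = 149.89 T; seawater cools: 1.488·3990·(T − 22.14) = 5937.1(T − 22.14)
6087 T = 131448 − 11977 = 119471
T ≈ 19.63 °C. Since T > 0 °C, the all-ice-melts assumption holds.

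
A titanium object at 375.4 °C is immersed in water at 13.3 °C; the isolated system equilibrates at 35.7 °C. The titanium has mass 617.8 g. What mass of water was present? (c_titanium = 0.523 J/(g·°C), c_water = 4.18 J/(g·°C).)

|Q_titanium| = |Q_water|:
617.8·0.523·(375.4 − 35.7) = m·4.18·(35.7 − 13.3)
93.63 m = 109760  ⇒  m ≈ 1172 g

m ≈ 1170 g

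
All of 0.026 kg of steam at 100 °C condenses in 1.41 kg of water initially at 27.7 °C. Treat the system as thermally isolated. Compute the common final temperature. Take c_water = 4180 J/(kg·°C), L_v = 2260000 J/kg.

T_f ≈ 38.8 °C

Let T be the final temperature. ΣQ_i = 0:
latent heat released on condensation: 0.026·2260000 = 58760
  condensate cools 100→T: 0.026·4180·(T − 100) = 108.68(T − 100)
  original water: 5893.8(T − 27.7)
6002.5 T = 58760 + 10868 + 163258 = 232886
T ≈ 38.80 °C, under the boiling point, so the assumption holds.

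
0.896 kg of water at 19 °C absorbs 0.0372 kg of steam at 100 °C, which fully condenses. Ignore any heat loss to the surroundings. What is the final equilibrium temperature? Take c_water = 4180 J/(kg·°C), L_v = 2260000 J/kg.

T_f ≈ 43.8 °C

Energy balance with sensible and latent terms:
condense steam: −0.0372·2260000 = −84072; condensed water 100 °C→T: 155.5(T − 100); original water: 3745.3(T − 19)
3900.8 T = 84072 + 15550 + 71160 = 170782
T ≈ 43.78 °C — below 100 °C, confirming all the steam condensed.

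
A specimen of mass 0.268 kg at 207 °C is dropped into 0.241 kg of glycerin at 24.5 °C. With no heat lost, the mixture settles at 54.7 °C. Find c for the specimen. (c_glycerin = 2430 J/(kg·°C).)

m_s c (T_s − T_f) = m_glycerin c_glycerin (T_f − T_0):
0.268×c×(207 − 54.7) = 0.241×2430×(54.7 − 24.5)
40.82 c = 17686  ⇒  c ≈ 433.3 J/(kg·°C)

c ≈ 433 J/(kg·°C)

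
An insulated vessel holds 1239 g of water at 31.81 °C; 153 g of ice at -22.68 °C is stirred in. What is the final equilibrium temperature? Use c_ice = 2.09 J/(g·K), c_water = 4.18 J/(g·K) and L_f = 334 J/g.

T_f ≈ 18.3 °C

Setting the total heat transfer to zero:
warm ice to 0 °C: 153×2.09×(0 − (-22.68)) = 7252.4
  fusion: m_ice L_f = 153×334 = 51102
  meltwater 0→T: 153×4.18×T = 639.54 T
  water cools: 1239×4.18×(T − 31.81) = 5179(T − 31.81)
5818.6 T = 164745 − 58354 = 106390
T ≈ 18.28 °C. Since T > 0 °C, the all-ice-melts assumption holds.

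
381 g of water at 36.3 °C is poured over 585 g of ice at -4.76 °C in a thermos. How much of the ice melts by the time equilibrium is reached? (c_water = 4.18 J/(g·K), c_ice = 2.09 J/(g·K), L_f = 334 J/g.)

m_melted ≈ 156 g

Cooling the water to 0 °C releases 381×4.18×36.3 = 57811 J.
Warming the ice to 0 °C takes 585×2.09×4.76 = 5819.8 J, leaving 51991 J for melting.
Fully melting the ice requires m_ice L_f = 585×334 = 195390 J.
Since 51991 < 195390 J, not all the ice melts; equilibrium is at 0 °C.
m_melt = 51991 / L_f = 155.7 g.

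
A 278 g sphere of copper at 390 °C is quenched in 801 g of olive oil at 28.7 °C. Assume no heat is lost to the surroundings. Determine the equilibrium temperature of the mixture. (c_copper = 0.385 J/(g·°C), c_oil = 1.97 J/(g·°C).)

Set heat shed by the hot body equal to heat absorbed by the cold body:
278*0.385*(390 − T) = 801*1.97*(T − 28.7)
107.03(390 − T) = 1578(T − 28.7)
1685 T = 87029  ⇒  T ≈ 51.65 °C

T_f ≈ 51.6 °C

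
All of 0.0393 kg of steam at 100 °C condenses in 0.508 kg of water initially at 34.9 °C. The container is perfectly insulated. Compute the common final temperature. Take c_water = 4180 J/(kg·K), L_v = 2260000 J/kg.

Sum of m c ΔT and latent-heat terms is zero:
steam→water at 100 °C releases m L_v = 0.0393·2260000 = 88818; condensate cools 100→T: 0.0393·4180·(T − 100) = 164.27(T − 100); water warms: 0.508·4180·(T − 34.9) = 2123.4(T − 34.9)
2287.7 T = 88818 + 16427 + 74108 = 179353
T ≈ 78.40 °C — below 100 °C, confirming all the steam condensed.

T_f ≈ 78.4 °C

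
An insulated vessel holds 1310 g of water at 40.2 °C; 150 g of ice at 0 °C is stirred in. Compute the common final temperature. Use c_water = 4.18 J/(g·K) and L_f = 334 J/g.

T_f ≈ 27.9 °C

Heat gained plus heat lost sum to zero:
melt ice: 150×334 = 50100; warm the meltwater: 627 T; water cools: 1310×4.18×(T − 40.2) = 5475.8(T − 40.2)
6102.8 T = 220127 − 50100 = 170027
T ≈ 27.86 °C — above 0 °C, consistent with complete melting.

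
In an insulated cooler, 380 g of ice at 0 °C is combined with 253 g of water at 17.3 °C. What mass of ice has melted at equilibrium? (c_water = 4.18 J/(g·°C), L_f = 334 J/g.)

Heat available from the water dropping to 0 °C: 253×4.18×17.3 = 18295 J.
Fully melting the ice requires m_ice L_f = 380×334 = 126920 J.
That's not enough to melt it all — equilibrium is at 0 °C with ice remaining.
m_melted×334 = 18295  ⇒  m_melted ≈ 54.78 g.

m_melted ≈ 54.8 g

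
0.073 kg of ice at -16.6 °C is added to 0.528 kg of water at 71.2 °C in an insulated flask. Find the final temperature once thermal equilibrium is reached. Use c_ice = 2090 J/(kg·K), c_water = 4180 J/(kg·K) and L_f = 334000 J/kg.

T_f ≈ 51.8 °C

Let T be the final temperature. ΣQ_i = 0:
warm ice to 0 °C: 0.073·2090·(0 − (-16.6)) = 2532.7; latent heat to melt: 0.073·334000 = 24382; meltwater 0→T: 0.073·4180·T = 305.14 T; water: 2207(T − 71.2)
2512.2 T = 157141 − 26915 = 130227
T ≈ 51.84 °C — above 0 °C, consistent with complete melting.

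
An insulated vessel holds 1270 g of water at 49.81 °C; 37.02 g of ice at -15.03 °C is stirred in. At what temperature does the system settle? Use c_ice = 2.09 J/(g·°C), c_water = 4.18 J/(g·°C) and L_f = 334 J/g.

T_f ≈ 45.9 °C

Conservation of energy gives ΣQ = 0:
warm ice to 0 °C: 37.02·2.09·(0 − (-15.03)) = 1162.9; melt ice: 37.02·334 = 12365; warm the meltwater: 154.74 T; water: 5308.6(T − 49.81)
5463.3 T = 264421 − 13528 = 250894
T ≈ 45.92 °C. Since T > 0 °C, the all-ice-melts assumption holds.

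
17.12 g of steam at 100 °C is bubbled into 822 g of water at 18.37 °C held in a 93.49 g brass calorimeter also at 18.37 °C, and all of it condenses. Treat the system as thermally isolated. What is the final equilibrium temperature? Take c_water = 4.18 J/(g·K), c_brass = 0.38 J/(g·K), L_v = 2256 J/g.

T_f ≈ 30.9 °C

Energy balance with sensible and latent terms:
condense steam: −17.12·2256 = −38623; condensate cools 100→T: 17.12·4.18·(T − 100) = 71.56(T − 100); water warms: 822·4.18·(T − 18.37) = 3436(T − 18.37); brass cup: 93.49·0.38·(T − 18.37) = 35.53(T − 18.37)
3543 T = 38623 + 7156.2 + 63771 = 109550
T ≈ 30.92 °C, under the boiling point, so the assumption holds.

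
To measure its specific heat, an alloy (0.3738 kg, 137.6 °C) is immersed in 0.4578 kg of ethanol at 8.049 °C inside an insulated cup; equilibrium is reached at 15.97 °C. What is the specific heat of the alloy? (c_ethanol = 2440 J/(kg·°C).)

c ≈ 195 J/(kg·°C)

Let T be the final temperature. ΣQ_i = 0:
0.3738×c×(15.97 − 137.6) + 0.4578×2440×(15.97 − 8.049) = 0
-45.47 c = -8848
c = -8848/-45.47 ≈ 194.6 J/(kg·°C)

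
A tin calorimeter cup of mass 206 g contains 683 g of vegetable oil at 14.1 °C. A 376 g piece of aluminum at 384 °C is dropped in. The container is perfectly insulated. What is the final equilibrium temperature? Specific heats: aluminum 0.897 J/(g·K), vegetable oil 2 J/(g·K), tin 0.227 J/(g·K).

T_f ≈ 85.4 °C

Heat gained plus heat lost sum to zero:
376*0.897*(T − 384) + 683*2*(T − 14.1) + 206*0.227*(T − 14.1) = 0
337.27(T − 384) + 1366(T − 14.1) + 46.76(T − 14.1) = 0
1750 T = 149432
T = 149432/1750 ≈ 85.39 °C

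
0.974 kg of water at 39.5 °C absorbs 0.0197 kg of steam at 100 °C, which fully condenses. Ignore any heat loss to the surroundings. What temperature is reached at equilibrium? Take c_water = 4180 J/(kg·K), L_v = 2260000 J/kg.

Energy balance with sensible and latent terms:
condense steam: −0.0197×2260000 = −44522; condensed water 100 °C→T: 82.35(T − 100); water warms: 0.974×4180×(T − 39.5) = 4071.3(T − 39.5)
4153.7 T = 44522 + 8234.6 + 160817 = 213574
T ≈ 51.42 °C (< 100 °C, so full condensation is consistent).

T_f ≈ 51.4 °C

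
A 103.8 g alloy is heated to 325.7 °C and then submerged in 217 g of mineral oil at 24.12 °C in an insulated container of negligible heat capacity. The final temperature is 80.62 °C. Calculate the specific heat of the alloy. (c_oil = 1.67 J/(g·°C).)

c ≈ 0.805 J/(g·°C)

m_s c (T_s − T_f) = m_oil c_oil (T_f − T_0):
103.8·c·(325.7 − 80.62) = 217·1.67·(80.62 − 24.12)
25439 c = 20475  ⇒  c ≈ 0.8049 J/(g·°C)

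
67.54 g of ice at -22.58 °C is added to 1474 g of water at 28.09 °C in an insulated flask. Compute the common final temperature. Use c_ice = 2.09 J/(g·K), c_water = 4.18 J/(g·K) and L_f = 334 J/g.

T_f ≈ 22.9 °C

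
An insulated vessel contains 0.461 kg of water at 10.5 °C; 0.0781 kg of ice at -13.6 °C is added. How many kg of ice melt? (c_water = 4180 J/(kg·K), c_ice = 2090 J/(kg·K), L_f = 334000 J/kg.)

Heat available from the water dropping to 0 °C: 0.461×4180×10.5 = 20233 J.
Warming the ice to 0 °C takes 0.0781×2090×13.6 = 2219.9 J, leaving 18013 J for melting.
Fully melting the ice requires m_ice L_f = 0.0781×334000 = 26085 J.
Since 18013 < 26085 J, not all the ice melts; equilibrium is at 0 °C.
m_melt = 18013 / L_f = 0.05393 kg.

m_melted ≈ 0.0539 kg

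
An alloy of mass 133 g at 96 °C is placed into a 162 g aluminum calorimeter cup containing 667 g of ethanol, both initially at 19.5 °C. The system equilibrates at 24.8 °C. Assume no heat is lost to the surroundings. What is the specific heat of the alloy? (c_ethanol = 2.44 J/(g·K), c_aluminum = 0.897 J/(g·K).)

Setting the total heat transfer to zero:
133×c×(24.8 − 96) + 667×2.44×(24.8 − 19.5) + 162×0.897×(24.8 − 19.5) = 0
-9469.6 c = -9395.8
c = -9395.8/-9469.6 ≈ 0.9922 J/(g·K)

c ≈ 0.992 J/(g·K)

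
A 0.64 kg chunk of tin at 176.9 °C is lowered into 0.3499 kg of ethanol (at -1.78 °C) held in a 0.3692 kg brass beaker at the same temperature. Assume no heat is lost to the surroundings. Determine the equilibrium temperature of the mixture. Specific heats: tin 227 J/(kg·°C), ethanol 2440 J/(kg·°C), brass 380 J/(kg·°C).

T_f ≈ 21.0 °C

T_f = Σ m_i c_i T_i / Σ m_i c_i:
T_f = (145.28·176.9 + 853.76·(-1.78) + 140.3·(-1.78)) / (145.28 + 853.76 + 140.3)
    = 23931 / 1139.3 ≈ 21.00 °C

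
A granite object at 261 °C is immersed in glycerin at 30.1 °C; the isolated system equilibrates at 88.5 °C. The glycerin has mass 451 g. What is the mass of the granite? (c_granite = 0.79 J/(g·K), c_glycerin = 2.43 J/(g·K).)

Conservation of energy gives ΣQ = 0:
m×0.79×(88.5 − 261) + 451×2.43×(88.5 − 30.1) = 0
-136.28 m = -64002
m = -64002/-136.28 ≈ 469.7 g

m ≈ 470 g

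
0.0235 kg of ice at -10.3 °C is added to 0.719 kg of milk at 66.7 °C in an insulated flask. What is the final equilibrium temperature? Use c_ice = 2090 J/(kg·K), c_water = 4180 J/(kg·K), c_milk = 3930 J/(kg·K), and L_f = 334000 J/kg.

Let T be the final temperature. ΣQ_i = 0:
warm ice to 0 °C: 0.0235·2090·(0 − (-10.3)) = 505.88; fusion: m_ice L_f = 0.0235·334000 = 7849; warm the meltwater: 98.23 T; milk cools: 0.719·3930·(T − 66.7) = 2825.7(T − 66.7)
2923.9 T = 188472 − 8354.9 = 180117
T ≈ 61.60 °C — above 0 °C, consistent with complete melting.

T_f ≈ 61.6 °C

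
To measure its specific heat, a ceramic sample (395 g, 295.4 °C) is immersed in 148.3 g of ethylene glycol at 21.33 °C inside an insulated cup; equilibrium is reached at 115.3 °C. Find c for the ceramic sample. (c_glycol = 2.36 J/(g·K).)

c ≈ 0.462 J/(g·K)

Heat lost by the ceramic sample = heat gained by the glycol:
395·c·(295.4 − 115.3) = 148.3·2.36·(115.3 − 21.33)
71139 c = 32888  ⇒  c ≈ 0.4623 J/(g·K)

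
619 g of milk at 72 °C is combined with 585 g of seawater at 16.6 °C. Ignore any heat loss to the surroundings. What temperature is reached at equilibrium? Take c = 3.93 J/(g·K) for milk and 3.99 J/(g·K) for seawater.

With ΣQ=0 the equilibrium temperature is the m·c-weighted mean:
T_f = (2432.7*72 + 2334.2*16.6) / (2432.7 + 2334.2)
    = 213899 / 4766.8 ≈ 44.87 °C

T_f ≈ 44.9 °C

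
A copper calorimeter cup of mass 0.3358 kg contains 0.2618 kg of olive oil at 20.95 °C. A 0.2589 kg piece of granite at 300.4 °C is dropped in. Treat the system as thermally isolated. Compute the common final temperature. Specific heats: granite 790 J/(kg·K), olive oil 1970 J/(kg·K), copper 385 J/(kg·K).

T_f ≈ 88.2 °C

Conservation of energy gives ΣQ = 0:
0.2589×790×(T − 300.4) + 0.2618×1970×(T − 20.95) + 0.3358×385×(T − 20.95) = 0
204.53(T − 300.4) + 515.75(T − 20.95) + 129.28(T − 20.95) = 0
849.56 T = 74954
T ≈ 88.23 °C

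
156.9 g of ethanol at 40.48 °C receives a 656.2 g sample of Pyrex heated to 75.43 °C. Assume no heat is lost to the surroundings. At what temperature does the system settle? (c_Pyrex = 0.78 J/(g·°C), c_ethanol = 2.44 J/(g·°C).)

T_f ≈ 60.5 °C

With ΣQ=0 the equilibrium temperature is the m·c-weighted mean:
T_f = (511.84·75.43 + 382.84·40.48) / (511.84 + 382.84)
    = 54105 / 894.67 ≈ 60.47 °C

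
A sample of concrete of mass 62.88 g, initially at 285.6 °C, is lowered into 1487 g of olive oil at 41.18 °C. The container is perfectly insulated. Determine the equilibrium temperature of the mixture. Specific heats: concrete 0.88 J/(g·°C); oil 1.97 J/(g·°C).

Energy conservation, ΣQ = 0:
62.88·0.88·(T − 285.6) + 1487·1.97·(T − 41.18) = 0
55.33(T − 285.6) + 2929.4(T − 41.18) = 0
2984.7 T = 136436
T = 136436/2984.7 ≈ 45.71 °C

T_f ≈ 45.7 °C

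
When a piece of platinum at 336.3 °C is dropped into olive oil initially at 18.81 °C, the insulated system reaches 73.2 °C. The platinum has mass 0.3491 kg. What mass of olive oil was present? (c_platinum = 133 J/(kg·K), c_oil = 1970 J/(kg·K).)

m ≈ 0.114 kg

|Q_platinum| = |Q_oil|:
0.3491×133×(336.3 − 73.2) = m×1970×(73.2 − 18.81)
107148 m = 12216  ⇒  m ≈ 0.114 kg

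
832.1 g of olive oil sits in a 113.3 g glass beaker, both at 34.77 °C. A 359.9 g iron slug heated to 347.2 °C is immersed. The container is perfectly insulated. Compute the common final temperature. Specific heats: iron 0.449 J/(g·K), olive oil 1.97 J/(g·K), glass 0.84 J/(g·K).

T_f ≈ 61.4 °C

T_f is the heat-capacity-weighted average of the initial temperatures:
T_f = (161.6×347.2 + 1639.2×34.77 + 95.17×34.77) / (161.6 + 1639.2 + 95.17)
    = 116411 / 1896 ≈ 61.40 °C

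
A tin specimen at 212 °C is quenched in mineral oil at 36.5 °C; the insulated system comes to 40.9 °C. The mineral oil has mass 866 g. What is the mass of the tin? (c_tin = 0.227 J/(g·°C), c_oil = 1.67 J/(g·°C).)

m ≈ 164 g

Heat lost by the tin = heat gained by the oil:
m×0.227×(212 − 40.9) = 866×1.67×(40.9 − 36.5)
38.84 m = 6363.4  ⇒  m ≈ 163.8 g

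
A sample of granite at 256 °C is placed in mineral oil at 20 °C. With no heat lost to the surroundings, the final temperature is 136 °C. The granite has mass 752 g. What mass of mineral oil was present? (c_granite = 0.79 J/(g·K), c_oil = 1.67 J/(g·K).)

m ≈ 368 g

|Q_granite| = |Q_oil|:
752×0.79×(256 − 136) = m×1.67×(136 − 20)
193.72 m = 71290  ⇒  m ≈ 368 g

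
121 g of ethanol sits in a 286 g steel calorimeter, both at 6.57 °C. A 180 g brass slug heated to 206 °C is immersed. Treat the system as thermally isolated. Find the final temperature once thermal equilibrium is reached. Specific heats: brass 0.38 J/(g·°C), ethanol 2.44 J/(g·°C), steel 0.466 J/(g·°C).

T_f = Σ m_i c_i T_i / Σ m_i c_i:
T_f = (68.4*206 + 295.24*6.57 + 133.28*6.57) / (68.4 + 295.24 + 133.28)
    = 16906 / 496.92 ≈ 34.02 °C

T_f ≈ 34.0 °C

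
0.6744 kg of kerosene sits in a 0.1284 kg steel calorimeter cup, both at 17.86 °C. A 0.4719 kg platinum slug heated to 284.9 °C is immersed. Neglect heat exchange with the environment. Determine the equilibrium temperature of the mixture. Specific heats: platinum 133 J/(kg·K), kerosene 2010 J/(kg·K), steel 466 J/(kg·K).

T_f ≈ 29.2 °C

Net heat exchanged in the isolated system is zero:
0.4719×133×(T − 284.9) + 0.6744×2010×(T − 17.86) + 0.1284×466×(T − 17.86) = 0
(62.76 + 1355.5 + 59.83) T = 62.76×284.9 + 1355.5×17.86 + 59.83×17.86
T = 43160/1478.1 ≈ 29.20 °C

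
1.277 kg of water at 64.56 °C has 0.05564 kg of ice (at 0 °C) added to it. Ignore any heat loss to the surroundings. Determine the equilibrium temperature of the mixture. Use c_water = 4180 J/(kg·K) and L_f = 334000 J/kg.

T_f ≈ 58.5 °C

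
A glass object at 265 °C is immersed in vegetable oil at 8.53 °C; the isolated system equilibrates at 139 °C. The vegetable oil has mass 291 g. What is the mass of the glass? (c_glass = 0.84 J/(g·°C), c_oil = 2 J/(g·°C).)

m ≈ 717 g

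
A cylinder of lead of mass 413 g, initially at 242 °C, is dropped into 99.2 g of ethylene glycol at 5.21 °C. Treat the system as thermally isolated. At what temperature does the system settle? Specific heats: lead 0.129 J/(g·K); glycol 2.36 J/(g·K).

T_f = Σ m_i c_i T_i / Σ m_i c_i:
T_f = (53.28*242 + 234.11*5.21) / (53.28 + 234.11)
    = 14113 / 287.39 ≈ 49.11 °C

T_f ≈ 49.1 °C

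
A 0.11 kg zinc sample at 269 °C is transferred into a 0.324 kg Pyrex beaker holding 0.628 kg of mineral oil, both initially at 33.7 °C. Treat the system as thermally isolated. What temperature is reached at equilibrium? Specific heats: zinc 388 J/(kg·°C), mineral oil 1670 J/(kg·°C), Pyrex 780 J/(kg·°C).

Let T be the final temperature. ΣQ_i = 0:
0.11·388·(T − 269) + 0.628·1670·(T − 33.7) + 0.324·780·(T − 33.7) = 0
42.68(T − 269) + 1048.8(T − 33.7) + 252.72(T − 33.7) = 0
1344.2 T = 55341
T = 55341/1344.2 ≈ 41.17 °C

T_f ≈ 41.2 °C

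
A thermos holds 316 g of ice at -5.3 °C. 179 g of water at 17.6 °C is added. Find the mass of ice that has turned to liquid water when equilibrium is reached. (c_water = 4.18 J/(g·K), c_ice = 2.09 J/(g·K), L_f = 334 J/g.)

Cooling the water to 0 °C releases 179·4.18·17.6 = 13169 J.
Warming the ice to 0 °C takes 316·2.09·5.3 = 3500.3 J, leaving 9668.3 J for melting.
Melting all 316 g of ice would need 316·334 = 105544 J.
Since 9668.3 < 105544 J, not all the ice melts; equilibrium is at 0 °C.
m_melt = 9668.3 / L_f = 28.95 g.

m_melted ≈ 28.9 g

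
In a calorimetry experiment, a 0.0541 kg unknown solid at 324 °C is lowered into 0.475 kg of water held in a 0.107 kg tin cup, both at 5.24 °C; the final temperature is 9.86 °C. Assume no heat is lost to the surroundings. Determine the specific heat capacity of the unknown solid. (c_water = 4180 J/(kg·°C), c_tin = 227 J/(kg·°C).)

c ≈ 546 J/(kg·°C)

Heat gained plus heat lost sum to zero:
0.0541·c·(9.86 − 324) + 0.475·4180·(9.86 − 5.24) + 0.107·227·(9.86 − 5.24) = 0
-16.99 c = -9285.2
c = -9285.2/-16.99 ≈ 546.4 J/(kg·°C)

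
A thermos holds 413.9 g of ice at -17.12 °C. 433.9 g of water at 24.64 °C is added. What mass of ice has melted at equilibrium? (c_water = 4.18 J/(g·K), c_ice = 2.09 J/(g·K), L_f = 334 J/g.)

m_melted ≈ 89.5 g

Heat available from the water dropping to 0 °C: 433.9·4.18·24.64 = 44690 J.
Of that, 413.9·2.09·17.12 = 14810 J goes to bring the ice to 0 °C, leaving 29880 J.
Fully melting the ice requires m_ice L_f = 413.9·334 = 138243 J.
Since 29880 < 138243 J, not all the ice melts; equilibrium is at 0 °C.
Mass melted = 29880/334 ≈ 89.46 g.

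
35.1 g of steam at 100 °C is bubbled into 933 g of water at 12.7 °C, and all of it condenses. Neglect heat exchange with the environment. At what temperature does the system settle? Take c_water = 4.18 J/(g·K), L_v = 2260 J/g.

Setting the total heat transfer to zero:
latent heat released on condensation: 35.1·2260 = 79326; condensate cools 100→T: 35.1·4.18·(T − 100) = 146.72(T − 100); original water: 3899.9(T − 12.7)
4046.7 T = 79326 + 14672 + 49529 = 143527
T ≈ 35.47 °C, under the boiling point, so the assumption holds.

T_f ≈ 35.5 °C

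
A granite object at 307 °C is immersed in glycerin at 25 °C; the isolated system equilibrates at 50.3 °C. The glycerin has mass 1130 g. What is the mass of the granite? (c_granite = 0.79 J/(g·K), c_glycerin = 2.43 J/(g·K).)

m ≈ 343 g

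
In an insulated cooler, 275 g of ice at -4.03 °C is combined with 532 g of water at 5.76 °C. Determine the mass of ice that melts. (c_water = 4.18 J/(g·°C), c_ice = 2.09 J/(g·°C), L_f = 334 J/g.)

Cooling the water to 0 °C releases 532×4.18×5.76 = 12809 J.
Of that, 275×2.09×4.03 = 2316.2 J goes to bring the ice to 0 °C, leaving 10493 J.
To melt every bit of ice: 275×334 = 91850 J.
Since 10493 < 91850 J, not all the ice melts; equilibrium is at 0 °C.
Mass melted = 10493/334 ≈ 31.42 g.

m_melted ≈ 31.4 g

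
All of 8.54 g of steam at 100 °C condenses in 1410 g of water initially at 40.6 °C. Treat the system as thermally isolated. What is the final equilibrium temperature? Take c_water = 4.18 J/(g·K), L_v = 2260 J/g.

Setting the total heat transfer to zero:
steam→water at 100 °C releases m L_v = 8.54×2260 = 19300
  condensed water 100 °C→T: 35.7(T − 100)
  water warms: 1410×4.18×(T − 40.6) = 5893.8(T − 40.6)
5929.5 T = 19300 + 3569.7 + 239288 = 262158
T ≈ 44.21 °C, under the boiling point, so the assumption holds.

T_f ≈ 44.2 °C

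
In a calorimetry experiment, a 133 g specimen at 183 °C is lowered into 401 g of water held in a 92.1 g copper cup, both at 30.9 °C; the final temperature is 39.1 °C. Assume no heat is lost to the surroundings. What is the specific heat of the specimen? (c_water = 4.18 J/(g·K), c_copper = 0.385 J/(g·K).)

Energy conservation, ΣQ = 0:
133×c×(39.1 − 183) + 401×4.18×(39.1 − 30.9) + 92.1×0.385×(39.1 − 30.9) = 0
-19139 c = -14035
c = -14035/-19139 ≈ 0.7334 J/(g·K)

c ≈ 0.733 J/(g·K)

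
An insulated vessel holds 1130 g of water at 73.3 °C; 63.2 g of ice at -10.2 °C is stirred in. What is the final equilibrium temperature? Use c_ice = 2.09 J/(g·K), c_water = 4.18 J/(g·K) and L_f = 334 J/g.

T_f ≈ 64.9 °C

Heat gained plus heat lost sum to zero:
warm ice to 0 °C: 63.2·2.09·(0 − (-10.2)) = 1347.3
  melt ice: 63.2·334 = 21109
  meltwater 0→T: 63.2·4.18·T = 264.18 T
  water cools: 1130·4.18·(T − 73.3) = 4723.4(T − 73.3)
4987.6 T = 346225 − 22456 = 323769
T ≈ 64.92 °C. Since T > 0 °C, the all-ice-melts assumption holds.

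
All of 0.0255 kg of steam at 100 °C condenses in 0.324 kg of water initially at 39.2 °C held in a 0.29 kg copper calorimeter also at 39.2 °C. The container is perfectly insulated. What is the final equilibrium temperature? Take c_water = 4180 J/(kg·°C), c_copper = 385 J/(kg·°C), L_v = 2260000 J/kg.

Net heat exchanged in the isolated system is zero:
latent heat released on condensation: 0.0255·2260000 = 57630
  condensed water 100 °C→T: 106.59(T − 100)
  water warms: 0.324·4180·(T − 39.2) = 1354.3(T − 39.2)
  cup: 111.65(T − 39.2)
1572.6 T = 57630 + 10659 + 57466 = 125755
T ≈ 79.97 °C (< 100 °C, so full condensation is consistent).

T_f ≈ 80.0 °C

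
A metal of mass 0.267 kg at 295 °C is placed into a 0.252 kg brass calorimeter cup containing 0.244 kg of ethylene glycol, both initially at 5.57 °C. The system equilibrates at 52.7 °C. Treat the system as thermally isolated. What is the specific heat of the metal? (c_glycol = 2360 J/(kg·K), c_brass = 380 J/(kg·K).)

Heat gained plus heat lost sum to zero:
0.267·c·(52.7 − 295) + 0.244·2360·(52.7 − 5.57) + 0.252·380·(52.7 − 5.57) = 0
-64.69 c = -31653
c = -31653/-64.69 ≈ 489.3 J/(kg·K)

c ≈ 489 J/(kg·K)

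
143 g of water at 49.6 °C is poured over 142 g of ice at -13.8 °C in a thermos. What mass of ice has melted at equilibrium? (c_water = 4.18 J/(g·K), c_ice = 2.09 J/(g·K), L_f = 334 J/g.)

Cooling the water to 0 °C releases 143×4.18×49.6 = 29648 J.
Of that, 142×2.09×13.8 = 4095.6 J goes to bring the ice to 0 °C, leaving 25552 J.
To melt every bit of ice: 142×334 = 47428 J.
Since 25552 < 47428 J, not all the ice melts; equilibrium is at 0 °C.
m_melt = 25552 / L_f = 76.5 g.

m_melted ≈ 76.5 g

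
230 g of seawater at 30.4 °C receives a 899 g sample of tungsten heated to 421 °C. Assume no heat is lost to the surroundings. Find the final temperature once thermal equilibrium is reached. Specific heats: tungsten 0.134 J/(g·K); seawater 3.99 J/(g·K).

T_f ≈ 75.7 °C

Heat gained plus heat lost sum to zero:
899×0.134×(T − 421) + 230×3.99×(T − 30.4) = 0
120.47(T − 421) + 917.7(T − 30.4) = 0
(120.47 + 917.7) T = 120.47×421 + 917.7×30.4
T ≈ 75.72 °C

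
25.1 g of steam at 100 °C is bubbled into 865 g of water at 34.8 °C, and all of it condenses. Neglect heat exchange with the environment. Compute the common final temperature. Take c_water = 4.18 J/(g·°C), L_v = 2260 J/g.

Net heat exchanged in the isolated system is zero:
steam→water at 100 °C releases m L_v = 25.1×2260 = 56726
  condensate cools 100→T: 25.1×4.18×(T − 100) = 104.92(T − 100)
  water warms: 865×4.18×(T − 34.8) = 3615.7(T − 34.8)
3720.6 T = 56726 + 10492 + 125826 = 193044
T ≈ 51.88 °C — below 100 °C, confirming all the steam condensed.

T_f ≈ 51.9 °C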